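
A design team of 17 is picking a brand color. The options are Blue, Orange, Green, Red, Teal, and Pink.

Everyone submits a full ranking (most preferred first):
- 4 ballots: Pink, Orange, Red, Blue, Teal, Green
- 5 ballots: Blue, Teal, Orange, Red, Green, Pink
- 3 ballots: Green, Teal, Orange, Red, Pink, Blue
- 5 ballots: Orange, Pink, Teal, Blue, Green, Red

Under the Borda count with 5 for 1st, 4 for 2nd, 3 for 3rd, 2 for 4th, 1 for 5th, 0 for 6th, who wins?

Blue: 4×2 + 5×5 + 3×0 + 5×2 = 43
Orange: 4×4 + 5×3 + 3×3 + 5×5 = 65
Green: 4×0 + 5×1 + 3×5 + 5×1 = 25
Red: 4×3 + 5×2 + 3×2 + 5×0 = 28
Teal: 4×1 + 5×4 + 3×4 + 5×3 = 51
Pink: 4×5 + 5×0 + 3×1 + 5×4 = 43

Orange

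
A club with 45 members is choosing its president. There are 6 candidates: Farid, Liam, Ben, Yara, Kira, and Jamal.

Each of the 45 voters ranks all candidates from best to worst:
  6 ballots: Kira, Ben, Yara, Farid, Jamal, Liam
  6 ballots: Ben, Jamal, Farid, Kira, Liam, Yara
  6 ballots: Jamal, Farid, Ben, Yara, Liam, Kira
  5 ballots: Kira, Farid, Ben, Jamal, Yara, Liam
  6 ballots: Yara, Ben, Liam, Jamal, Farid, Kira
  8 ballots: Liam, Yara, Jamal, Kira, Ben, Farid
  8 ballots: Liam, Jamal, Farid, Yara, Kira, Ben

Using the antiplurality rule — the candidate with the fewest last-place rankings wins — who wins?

Last-place votes: Farid 8, Liam 11, Ben 8, Yara 6, Kira 12, Jamal 0.

Jamal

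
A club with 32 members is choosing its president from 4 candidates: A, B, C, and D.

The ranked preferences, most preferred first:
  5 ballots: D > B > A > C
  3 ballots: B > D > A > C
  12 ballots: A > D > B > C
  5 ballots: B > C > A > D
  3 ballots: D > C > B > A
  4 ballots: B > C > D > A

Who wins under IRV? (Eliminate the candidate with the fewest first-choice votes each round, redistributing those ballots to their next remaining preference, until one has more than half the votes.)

B

Round 1: A 12, B 12, C 0, D 8. C eliminated.
Round 2: A 12, B 12, D 8. D eliminated.
Round 3: A 12, B 20. B has a majority (≥17).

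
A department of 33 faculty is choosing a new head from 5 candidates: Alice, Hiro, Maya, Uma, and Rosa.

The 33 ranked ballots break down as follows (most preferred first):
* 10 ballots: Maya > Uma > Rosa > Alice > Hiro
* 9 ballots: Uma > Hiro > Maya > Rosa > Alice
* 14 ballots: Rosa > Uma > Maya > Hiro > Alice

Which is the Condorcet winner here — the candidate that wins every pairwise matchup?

Uma

Uma vs Alice: 33–0
Uma vs Hiro: 33–0
Uma vs Maya: 23–10
Uma vs Rosa: 19–14
Uma beats every other candidate.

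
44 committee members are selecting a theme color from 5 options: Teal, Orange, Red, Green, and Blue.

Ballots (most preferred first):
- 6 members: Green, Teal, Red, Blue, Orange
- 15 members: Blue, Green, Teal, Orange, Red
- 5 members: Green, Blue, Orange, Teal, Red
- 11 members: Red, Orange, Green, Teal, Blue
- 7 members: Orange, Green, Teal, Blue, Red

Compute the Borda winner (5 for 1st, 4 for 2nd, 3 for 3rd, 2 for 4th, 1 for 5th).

Teal: 6×4 + 15×3 + 5×2 + 11×2 + 7×3 = 122
Orange: 6×1 + 15×2 + 5×3 + 11×4 + 7×5 = 130
Red: 6×3 + 15×1 + 5×1 + 11×5 + 7×1 = 100
Green: 6×5 + 15×4 + 5×5 + 11×3 + 7×4 = 176
Blue: 6×2 + 15×5 + 5×4 + 11×1 + 7×2 = 132

Green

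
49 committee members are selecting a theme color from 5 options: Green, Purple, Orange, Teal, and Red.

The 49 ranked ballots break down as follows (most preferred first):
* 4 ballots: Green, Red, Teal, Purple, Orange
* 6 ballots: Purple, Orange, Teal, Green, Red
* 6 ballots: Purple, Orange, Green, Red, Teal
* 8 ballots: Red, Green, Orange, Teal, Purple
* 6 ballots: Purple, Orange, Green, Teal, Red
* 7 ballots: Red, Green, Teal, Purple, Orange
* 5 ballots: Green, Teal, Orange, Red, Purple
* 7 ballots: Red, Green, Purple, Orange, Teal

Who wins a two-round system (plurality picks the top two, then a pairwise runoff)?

Red

Round 1 first-place votes: Green 9, Purple 18, Orange 0, Teal 0, Red 22. Red and Purple advance.
Runoff: Red is ranked above Purple on 31 ballots, Purple above Red on 18.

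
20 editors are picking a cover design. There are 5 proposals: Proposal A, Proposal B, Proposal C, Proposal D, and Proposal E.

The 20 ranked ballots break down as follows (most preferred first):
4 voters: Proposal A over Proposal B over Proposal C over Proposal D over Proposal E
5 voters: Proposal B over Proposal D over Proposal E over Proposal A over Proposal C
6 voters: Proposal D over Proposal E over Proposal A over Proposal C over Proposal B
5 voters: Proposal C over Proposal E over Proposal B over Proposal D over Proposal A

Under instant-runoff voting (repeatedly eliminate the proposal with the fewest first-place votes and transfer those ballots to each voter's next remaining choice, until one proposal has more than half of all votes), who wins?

Round 1: Proposal A 4, Proposal B 5, Proposal C 5, Proposal D 6, Proposal E 0. Proposal E eliminated.
Round 2: Proposal A 4, Proposal B 5, Proposal C 5, Proposal D 6. Proposal A eliminated.
Round 3: Proposal B 9, Proposal C 5, Proposal D 6. Proposal C eliminated.
Round 4: Proposal B 14, Proposal D 6. Proposal B has a majority (≥11).

Proposal B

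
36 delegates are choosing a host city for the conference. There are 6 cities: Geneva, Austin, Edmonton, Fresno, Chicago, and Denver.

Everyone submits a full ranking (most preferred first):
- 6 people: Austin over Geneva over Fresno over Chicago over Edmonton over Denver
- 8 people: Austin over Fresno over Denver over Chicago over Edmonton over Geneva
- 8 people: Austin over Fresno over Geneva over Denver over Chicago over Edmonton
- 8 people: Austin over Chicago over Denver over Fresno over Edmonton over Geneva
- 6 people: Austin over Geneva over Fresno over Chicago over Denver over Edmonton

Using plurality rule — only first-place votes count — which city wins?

Austin

First-place votes: Geneva 0, Austin 36, Edmonton 0, Fresno 0, Chicago 0, Denver 0.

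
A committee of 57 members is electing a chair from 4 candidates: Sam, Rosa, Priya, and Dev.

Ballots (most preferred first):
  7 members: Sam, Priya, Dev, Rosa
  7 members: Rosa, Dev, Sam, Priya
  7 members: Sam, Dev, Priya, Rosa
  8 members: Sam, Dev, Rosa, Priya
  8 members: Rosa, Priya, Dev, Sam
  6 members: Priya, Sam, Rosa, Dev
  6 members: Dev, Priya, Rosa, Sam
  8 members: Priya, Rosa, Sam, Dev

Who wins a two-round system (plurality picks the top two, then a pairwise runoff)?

Rosa

Round 1 first-place votes: Sam 22, Rosa 15, Priya 14, Dev 6. Sam and Rosa advance.
Runoff: Sam is ranked above Rosa on 28 ballots, Rosa above Sam on 29.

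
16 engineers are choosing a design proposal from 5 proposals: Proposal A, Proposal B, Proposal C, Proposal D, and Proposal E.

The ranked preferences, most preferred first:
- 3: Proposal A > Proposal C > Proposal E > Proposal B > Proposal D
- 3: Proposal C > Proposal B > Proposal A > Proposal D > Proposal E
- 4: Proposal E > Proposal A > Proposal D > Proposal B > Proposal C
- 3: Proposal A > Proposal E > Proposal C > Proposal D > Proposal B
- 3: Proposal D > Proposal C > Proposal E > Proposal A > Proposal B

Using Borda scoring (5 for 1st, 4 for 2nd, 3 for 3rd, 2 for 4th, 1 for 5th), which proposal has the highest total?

Proposal A

Proposal A: 3×5 + 3×3 + 4×4 + 3×5 + 3×2 = 61
Proposal B: 3×2 + 3×4 + 4×2 + 3×1 + 3×1 = 32
Proposal C: 3×4 + 3×5 + 4×1 + 3×3 + 3×4 = 52
Proposal D: 3×1 + 3×2 + 4×3 + 3×2 + 3×5 = 42
Proposal E: 3×3 + 3×1 + 4×5 + 3×4 + 3×3 = 53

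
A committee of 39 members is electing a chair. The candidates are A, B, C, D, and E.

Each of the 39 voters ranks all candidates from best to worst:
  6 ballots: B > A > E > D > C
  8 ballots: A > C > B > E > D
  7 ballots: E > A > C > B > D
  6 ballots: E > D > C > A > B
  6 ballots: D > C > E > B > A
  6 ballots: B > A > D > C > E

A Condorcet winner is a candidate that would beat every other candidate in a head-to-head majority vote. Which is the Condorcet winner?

A

A vs B: 21–18
A vs C: 27–12
A vs D: 27–12
A vs E: 20–19
A beats every other candidate.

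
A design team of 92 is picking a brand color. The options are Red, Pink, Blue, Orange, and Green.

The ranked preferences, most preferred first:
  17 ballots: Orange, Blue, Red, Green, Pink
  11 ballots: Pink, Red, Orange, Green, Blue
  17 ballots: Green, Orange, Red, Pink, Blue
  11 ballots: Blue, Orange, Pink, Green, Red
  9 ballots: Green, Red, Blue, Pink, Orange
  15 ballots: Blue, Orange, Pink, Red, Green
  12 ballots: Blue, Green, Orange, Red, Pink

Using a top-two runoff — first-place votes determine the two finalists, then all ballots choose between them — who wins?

Blue

Round 1 first-place votes: Red 0, Pink 11, Blue 38, Orange 17, Green 26. Blue and Green advance.
Runoff: Blue is ranked above Green on 55 ballots, Green above Blue on 37.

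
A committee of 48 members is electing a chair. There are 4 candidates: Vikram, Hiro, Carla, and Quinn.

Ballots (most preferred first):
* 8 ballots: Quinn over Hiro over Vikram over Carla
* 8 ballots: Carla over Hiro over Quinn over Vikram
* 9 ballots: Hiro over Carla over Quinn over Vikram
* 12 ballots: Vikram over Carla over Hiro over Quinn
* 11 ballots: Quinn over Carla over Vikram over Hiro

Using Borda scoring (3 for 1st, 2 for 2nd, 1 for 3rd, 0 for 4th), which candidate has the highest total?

Carla

Vikram: 8×1 + 8×0 + 9×0 + 12×3 + 11×1 = 55
Hiro: 8×2 + 8×2 + 9×3 + 12×1 + 11×0 = 71
Carla: 8×0 + 8×3 + 9×2 + 12×2 + 11×2 = 88
Quinn: 8×3 + 8×1 + 9×1 + 12×0 + 11×3 = 74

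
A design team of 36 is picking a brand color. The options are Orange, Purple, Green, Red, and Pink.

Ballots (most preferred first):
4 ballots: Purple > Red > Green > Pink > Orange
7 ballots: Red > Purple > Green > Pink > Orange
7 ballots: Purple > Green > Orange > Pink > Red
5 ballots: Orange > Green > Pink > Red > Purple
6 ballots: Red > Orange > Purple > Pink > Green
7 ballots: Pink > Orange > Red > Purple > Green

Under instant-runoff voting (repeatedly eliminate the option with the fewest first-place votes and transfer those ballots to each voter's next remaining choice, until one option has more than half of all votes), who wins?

Round 1: Orange 5, Purple 11, Green 0, Red 13, Pink 7. Green eliminated.
Round 2: Orange 5, Purple 11, Red 13, Pink 7. Orange eliminated.
Round 3: Purple 11, Red 13, Pink 12. Purple eliminated.
Round 4: Red 17, Pink 19. Pink has a majority (≥19).

Pink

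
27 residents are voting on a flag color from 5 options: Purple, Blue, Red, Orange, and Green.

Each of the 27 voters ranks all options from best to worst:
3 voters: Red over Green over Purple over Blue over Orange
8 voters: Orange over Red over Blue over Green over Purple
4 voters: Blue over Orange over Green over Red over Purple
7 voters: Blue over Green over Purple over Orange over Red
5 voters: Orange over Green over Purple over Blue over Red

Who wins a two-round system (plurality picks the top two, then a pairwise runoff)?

Round 1 first-place votes: Purple 0, Blue 11, Red 3, Orange 13, Green 0. Orange and Blue advance.
Runoff: Orange is ranked above Blue on 13 ballots, Blue above Orange on 14.

Blue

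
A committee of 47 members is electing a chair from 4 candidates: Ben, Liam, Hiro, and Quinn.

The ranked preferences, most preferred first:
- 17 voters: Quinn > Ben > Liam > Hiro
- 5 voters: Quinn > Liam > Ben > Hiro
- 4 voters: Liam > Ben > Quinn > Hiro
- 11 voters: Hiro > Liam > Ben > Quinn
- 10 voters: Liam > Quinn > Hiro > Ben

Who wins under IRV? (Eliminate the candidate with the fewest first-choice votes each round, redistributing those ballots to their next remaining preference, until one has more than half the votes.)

Round 1: Ben 0, Liam 14, Hiro 11, Quinn 22. Ben eliminated.
Round 2: Liam 14, Hiro 11, Quinn 22. Hiro eliminated.
Round 3: Liam 25, Quinn 22. Liam has a majority (≥24).

Liam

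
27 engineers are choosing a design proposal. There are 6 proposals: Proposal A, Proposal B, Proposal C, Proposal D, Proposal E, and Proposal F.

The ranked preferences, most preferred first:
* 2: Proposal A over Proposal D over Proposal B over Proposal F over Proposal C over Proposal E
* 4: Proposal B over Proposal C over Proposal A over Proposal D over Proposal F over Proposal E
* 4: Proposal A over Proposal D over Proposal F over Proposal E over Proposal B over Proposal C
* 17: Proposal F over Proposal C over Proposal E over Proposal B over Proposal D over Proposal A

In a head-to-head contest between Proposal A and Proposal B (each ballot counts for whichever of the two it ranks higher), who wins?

Proposal B

Proposal A is ranked above Proposal B on 6 ballots; Proposal B above Proposal A on 21.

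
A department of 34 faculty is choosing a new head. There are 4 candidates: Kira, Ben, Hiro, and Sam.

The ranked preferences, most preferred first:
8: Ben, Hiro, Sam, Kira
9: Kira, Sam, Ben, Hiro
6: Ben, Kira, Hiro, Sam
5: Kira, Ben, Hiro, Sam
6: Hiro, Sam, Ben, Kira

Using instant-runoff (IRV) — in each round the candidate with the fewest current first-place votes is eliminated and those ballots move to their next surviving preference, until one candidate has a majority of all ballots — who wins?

Round 1: Kira 14, Ben 14, Hiro 6, Sam 0. Sam eliminated.
Round 2: Kira 14, Ben 14, Hiro 6. Hiro eliminated.
Round 3: Kira 14, Ben 20. Ben has a majority (≥18).

Ben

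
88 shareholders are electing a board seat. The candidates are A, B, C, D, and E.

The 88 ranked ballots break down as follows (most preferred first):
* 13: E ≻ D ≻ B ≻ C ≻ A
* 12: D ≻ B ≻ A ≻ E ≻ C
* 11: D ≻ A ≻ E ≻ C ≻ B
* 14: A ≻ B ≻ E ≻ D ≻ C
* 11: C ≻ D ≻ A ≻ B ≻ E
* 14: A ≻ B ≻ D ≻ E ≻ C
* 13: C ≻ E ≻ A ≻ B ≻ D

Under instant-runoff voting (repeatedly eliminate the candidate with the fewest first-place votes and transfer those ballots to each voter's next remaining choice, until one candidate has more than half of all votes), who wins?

Round 1: A 28, B 0, C 24, D 23, E 13. B eliminated.
Round 2: A 28, C 24, D 23, E 13. E eliminated.
Round 3: A 28, C 24, D 36. C eliminated.
Round 4: A 41, D 47. D has a majority (≥45).

D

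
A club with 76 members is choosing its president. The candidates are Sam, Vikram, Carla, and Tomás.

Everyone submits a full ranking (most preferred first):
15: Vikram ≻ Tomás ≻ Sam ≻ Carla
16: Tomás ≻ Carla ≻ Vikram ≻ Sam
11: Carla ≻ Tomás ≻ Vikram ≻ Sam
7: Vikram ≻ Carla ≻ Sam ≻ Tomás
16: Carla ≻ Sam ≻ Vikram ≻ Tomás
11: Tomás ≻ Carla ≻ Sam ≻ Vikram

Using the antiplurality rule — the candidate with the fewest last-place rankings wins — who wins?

Vikram

Last-place votes: Sam 27, Vikram 11, Carla 15, Tomás 23.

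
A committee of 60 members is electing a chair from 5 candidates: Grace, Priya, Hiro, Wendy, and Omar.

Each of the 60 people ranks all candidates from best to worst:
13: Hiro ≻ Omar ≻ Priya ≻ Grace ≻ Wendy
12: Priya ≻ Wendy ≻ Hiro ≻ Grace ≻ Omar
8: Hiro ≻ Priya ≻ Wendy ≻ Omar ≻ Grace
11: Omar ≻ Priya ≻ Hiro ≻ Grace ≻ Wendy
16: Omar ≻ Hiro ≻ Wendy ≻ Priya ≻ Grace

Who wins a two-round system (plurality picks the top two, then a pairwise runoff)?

Round 1 first-place votes: Grace 0, Priya 12, Hiro 21, Wendy 0, Omar 27. Omar and Hiro advance.
Runoff: Omar is ranked above Hiro on 27 ballots, Hiro above Omar on 33.

Hiro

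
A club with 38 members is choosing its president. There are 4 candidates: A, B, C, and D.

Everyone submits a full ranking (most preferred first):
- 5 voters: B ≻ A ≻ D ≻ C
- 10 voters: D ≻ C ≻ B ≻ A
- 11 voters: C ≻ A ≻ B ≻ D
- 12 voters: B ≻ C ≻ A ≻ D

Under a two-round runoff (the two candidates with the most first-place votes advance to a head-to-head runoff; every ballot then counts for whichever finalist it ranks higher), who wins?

Round 1 first-place votes: A 0, B 17, C 11, D 10. B and C advance.
Runoff: B is ranked above C on 17 ballots, C above B on 21.

C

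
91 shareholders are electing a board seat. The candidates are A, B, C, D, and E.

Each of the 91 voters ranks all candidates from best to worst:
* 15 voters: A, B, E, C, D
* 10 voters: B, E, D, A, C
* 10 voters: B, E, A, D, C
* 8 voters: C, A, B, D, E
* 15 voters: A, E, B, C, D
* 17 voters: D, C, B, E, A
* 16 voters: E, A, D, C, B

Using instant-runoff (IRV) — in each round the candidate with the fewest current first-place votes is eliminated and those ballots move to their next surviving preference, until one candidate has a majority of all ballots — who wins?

Round 1: A 30, B 20, C 8, D 17, E 16. C eliminated.
Round 2: A 38, B 20, D 17, E 16. E eliminated.
Round 3: A 54, B 20, D 17. A has a majority (≥46).

A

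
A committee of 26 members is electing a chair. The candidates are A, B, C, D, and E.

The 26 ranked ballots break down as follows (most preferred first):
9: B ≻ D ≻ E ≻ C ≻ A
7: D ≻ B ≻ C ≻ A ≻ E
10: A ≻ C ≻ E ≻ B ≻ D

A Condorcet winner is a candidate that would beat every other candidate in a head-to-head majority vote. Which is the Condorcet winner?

B vs A: 16–10
B vs C: 16–10
B vs D: 19–7
B vs E: 16–10
B beats every other candidate.

B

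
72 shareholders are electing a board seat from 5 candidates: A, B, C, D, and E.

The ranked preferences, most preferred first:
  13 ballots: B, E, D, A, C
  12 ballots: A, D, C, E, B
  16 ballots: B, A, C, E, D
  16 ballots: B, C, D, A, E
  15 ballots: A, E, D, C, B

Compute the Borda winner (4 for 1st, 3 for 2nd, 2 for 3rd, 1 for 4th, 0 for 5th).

A: 13×1 + 12×4 + 16×3 + 16×1 + 15×4 = 185
B: 13×4 + 12×0 + 16×4 + 16×4 + 15×0 = 180
C: 13×0 + 12×2 + 16×2 + 16×3 + 15×1 = 119
D: 13×2 + 12×3 + 16×0 + 16×2 + 15×2 = 124
E: 13×3 + 12×1 + 16×1 + 16×0 + 15×3 = 112

A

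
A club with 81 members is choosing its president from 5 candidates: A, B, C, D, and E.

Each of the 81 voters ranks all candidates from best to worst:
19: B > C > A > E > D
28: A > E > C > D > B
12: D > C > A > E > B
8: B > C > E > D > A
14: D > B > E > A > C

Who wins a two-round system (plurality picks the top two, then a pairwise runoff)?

B

Round 1 first-place votes: A 28, B 27, C 0, D 26, E 0. A and B advance.
Runoff: A is ranked above B on 40 ballots, B above A on 41.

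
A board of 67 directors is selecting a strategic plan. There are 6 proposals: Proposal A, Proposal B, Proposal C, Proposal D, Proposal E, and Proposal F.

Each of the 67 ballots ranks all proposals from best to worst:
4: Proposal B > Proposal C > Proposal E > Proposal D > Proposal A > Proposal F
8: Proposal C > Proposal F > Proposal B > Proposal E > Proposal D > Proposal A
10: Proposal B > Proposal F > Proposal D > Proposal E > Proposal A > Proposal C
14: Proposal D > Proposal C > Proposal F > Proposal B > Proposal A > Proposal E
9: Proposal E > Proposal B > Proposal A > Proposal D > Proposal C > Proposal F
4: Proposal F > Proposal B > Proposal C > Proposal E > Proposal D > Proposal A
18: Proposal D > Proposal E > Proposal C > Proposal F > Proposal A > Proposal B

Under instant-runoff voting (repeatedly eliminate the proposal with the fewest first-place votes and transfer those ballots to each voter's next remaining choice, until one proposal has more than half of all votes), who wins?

Proposal B

Round 1: Proposal A 0, Proposal B 14, Proposal C 8, Proposal D 32, Proposal E 9, Proposal F 4. Proposal A eliminated.
Round 2: Proposal B 14, Proposal C 8, Proposal D 32, Proposal E 9, Proposal F 4. Proposal F eliminated.
Round 3: Proposal B 18, Proposal C 8, Proposal D 32, Proposal E 9. Proposal C eliminated.
Round 4: Proposal B 26, Proposal D 32, Proposal E 9. Proposal E eliminated.
Round 5: Proposal B 35, Proposal D 32. Proposal B has a majority (≥34).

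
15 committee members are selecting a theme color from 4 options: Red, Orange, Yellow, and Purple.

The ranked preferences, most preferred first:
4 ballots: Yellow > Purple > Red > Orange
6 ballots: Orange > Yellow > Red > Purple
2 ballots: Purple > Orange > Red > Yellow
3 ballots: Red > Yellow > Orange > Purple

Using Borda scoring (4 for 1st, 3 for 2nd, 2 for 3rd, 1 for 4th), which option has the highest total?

Red: 4×2 + 6×2 + 2×2 + 3×4 = 36
Orange: 4×1 + 6×4 + 2×3 + 3×2 = 40
Yellow: 4×4 + 6×3 + 2×1 + 3×3 = 45
Purple: 4×3 + 6×1 + 2×4 + 3×1 = 29

Yellow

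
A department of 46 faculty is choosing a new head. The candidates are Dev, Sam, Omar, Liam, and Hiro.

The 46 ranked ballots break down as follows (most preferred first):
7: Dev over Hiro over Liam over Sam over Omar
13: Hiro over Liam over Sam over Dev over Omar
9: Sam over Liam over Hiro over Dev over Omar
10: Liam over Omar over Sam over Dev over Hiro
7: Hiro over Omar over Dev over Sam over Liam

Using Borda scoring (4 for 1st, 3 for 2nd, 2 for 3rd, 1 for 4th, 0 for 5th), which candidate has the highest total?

Dev: 7×4 + 13×1 + 9×1 + 10×1 + 7×2 = 74
Sam: 7×1 + 13×2 + 9×4 + 10×2 + 7×1 = 96
Omar: 7×0 + 13×0 + 9×0 + 10×3 + 7×3 = 51
Liam: 7×2 + 13×3 + 9×3 + 10×4 + 7×0 = 120
Hiro: 7×3 + 13×4 + 9×2 + 10×0 + 7×4 = 119

Liam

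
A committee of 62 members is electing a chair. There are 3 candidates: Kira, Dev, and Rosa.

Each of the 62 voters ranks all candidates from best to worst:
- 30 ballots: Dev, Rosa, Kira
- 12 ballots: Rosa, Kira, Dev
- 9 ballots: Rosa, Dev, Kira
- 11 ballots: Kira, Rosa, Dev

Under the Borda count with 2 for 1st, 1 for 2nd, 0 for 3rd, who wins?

Rosa

Kira: 30×0 + 12×1 + 9×0 + 11×2 = 34
Dev: 30×2 + 12×0 + 9×1 + 11×0 = 69
Rosa: 30×1 + 12×2 + 9×2 + 11×1 = 83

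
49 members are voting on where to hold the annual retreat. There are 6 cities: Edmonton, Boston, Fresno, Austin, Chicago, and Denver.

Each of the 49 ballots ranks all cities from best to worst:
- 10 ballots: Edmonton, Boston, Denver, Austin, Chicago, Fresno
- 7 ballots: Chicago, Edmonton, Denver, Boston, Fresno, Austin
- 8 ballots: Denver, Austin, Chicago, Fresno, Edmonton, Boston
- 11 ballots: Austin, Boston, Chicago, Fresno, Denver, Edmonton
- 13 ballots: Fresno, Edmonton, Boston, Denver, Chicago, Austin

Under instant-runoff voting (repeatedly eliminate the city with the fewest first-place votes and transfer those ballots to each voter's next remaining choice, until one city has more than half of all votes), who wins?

Round 1: Edmonton 10, Boston 0, Fresno 13, Austin 11, Chicago 7, Denver 8. Boston eliminated.
Round 2: Edmonton 10, Fresno 13, Austin 11, Chicago 7, Denver 8. Chicago eliminated.
Round 3: Edmonton 17, Fresno 13, Austin 11, Denver 8. Denver eliminated.
Round 4: Edmonton 17, Fresno 13, Austin 19. Fresno eliminated.
Round 5: Edmonton 30, Austin 19. Edmonton has a majority (≥25).

Edmonton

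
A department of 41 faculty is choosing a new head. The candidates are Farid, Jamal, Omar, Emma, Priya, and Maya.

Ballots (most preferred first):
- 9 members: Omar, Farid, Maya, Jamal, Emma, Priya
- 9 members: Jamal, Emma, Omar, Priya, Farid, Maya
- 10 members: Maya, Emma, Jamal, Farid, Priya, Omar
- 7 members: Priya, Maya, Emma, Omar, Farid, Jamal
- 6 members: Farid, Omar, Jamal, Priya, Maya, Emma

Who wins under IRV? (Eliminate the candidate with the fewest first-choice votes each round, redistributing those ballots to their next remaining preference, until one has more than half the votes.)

Omar

Round 1: Farid 6, Jamal 9, Omar 9, Emma 0, Priya 7, Maya 10. Emma eliminated.
Round 2: Farid 6, Jamal 9, Omar 9, Priya 7, Maya 10. Farid eliminated.
Round 3: Jamal 9, Omar 15, Priya 7, Maya 10. Priya eliminated.
Round 4: Jamal 9, Omar 15, Maya 17. Jamal eliminated.
Round 5: Omar 24, Maya 17. Omar has a majority (≥21).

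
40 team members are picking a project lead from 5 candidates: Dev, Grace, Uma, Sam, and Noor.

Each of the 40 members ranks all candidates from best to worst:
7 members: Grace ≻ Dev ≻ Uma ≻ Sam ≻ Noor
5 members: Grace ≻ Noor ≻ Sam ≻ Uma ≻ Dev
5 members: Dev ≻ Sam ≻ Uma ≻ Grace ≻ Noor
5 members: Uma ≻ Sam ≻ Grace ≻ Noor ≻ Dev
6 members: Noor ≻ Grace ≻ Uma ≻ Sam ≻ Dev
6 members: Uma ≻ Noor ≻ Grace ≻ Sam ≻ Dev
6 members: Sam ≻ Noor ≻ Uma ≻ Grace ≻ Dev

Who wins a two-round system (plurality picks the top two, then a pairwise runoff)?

Uma

Round 1 first-place votes: Dev 5, Grace 12, Uma 11, Sam 6, Noor 6. Grace and Uma advance.
Runoff: Grace is ranked above Uma on 18 ballots, Uma above Grace on 22.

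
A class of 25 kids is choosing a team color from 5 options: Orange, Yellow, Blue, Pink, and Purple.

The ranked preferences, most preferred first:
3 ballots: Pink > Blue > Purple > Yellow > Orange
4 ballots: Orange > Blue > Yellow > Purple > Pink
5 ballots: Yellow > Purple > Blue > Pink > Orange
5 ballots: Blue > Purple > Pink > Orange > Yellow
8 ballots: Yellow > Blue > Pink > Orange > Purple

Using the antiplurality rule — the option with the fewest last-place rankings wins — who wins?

Blue

Last-place votes: Orange 8, Yellow 5, Blue 0, Pink 4, Purple 8.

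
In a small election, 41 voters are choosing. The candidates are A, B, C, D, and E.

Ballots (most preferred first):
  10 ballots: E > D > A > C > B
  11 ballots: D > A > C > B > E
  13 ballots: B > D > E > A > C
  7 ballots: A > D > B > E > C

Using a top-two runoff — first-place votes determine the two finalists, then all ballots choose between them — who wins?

Round 1 first-place votes: A 7, B 13, C 0, D 11, E 10. B and D advance.
Runoff: B is ranked above D on 13 ballots, D above B on 28.

D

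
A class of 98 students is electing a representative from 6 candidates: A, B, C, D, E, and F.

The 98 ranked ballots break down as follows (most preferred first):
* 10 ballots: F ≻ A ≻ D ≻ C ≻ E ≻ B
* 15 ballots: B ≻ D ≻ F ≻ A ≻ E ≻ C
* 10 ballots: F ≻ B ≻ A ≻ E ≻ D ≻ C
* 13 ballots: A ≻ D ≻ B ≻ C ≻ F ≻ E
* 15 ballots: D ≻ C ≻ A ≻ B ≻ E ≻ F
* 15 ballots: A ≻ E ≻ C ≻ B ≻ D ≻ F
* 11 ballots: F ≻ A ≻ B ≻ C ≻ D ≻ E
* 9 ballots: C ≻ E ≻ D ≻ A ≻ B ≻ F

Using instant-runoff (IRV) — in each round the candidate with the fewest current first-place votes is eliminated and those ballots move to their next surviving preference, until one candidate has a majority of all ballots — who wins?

D

Round 1: A 28, B 15, C 9, D 15, E 0, F 31. E eliminated.
Round 2: A 28, B 15, C 9, D 15, F 31. C eliminated.
Round 3: A 28, B 15, D 24, F 31. B eliminated.
Round 4: A 28, D 39, F 31. A eliminated.
Round 5: D 67, F 31. D has a majority (≥50).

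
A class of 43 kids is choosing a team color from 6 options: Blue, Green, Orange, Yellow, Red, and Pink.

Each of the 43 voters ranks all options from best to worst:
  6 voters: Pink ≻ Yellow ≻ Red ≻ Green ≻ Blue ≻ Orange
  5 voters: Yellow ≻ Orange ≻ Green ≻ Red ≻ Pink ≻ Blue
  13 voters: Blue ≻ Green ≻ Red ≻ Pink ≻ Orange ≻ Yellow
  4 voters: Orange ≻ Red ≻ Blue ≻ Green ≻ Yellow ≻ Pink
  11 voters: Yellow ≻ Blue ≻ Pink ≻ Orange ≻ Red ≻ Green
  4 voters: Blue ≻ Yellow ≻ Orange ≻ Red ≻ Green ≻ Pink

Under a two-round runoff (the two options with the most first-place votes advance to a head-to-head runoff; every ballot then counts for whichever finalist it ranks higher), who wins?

Round 1 first-place votes: Blue 17, Green 0, Orange 4, Yellow 16, Red 0, Pink 6. Blue and Yellow advance.
Runoff: Blue is ranked above Yellow on 21 ballots, Yellow above Blue on 22.

Yellow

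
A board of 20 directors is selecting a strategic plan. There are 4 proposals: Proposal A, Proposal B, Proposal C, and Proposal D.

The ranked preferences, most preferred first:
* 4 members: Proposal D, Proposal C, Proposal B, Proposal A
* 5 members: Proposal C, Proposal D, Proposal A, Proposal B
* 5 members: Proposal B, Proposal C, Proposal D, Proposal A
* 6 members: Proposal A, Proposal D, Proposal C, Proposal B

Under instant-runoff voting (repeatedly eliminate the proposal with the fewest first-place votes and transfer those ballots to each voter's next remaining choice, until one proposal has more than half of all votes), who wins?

Round 1: Proposal A 6, Proposal B 5, Proposal C 5, Proposal D 4. Proposal D eliminated.
Round 2: Proposal A 6, Proposal B 5, Proposal C 9. Proposal B eliminated.
Round 3: Proposal A 6, Proposal C 14. Proposal C has a majority (≥11).

Proposal C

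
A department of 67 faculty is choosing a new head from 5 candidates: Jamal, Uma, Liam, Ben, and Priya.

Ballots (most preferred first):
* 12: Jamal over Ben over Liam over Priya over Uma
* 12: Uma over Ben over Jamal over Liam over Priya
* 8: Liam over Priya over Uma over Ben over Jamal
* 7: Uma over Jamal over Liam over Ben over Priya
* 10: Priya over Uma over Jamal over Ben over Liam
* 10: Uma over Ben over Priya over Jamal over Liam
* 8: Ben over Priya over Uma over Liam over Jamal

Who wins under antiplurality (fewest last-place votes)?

Last-place votes: Jamal 16, Uma 12, Liam 20, Ben 0, Priya 19.

Ben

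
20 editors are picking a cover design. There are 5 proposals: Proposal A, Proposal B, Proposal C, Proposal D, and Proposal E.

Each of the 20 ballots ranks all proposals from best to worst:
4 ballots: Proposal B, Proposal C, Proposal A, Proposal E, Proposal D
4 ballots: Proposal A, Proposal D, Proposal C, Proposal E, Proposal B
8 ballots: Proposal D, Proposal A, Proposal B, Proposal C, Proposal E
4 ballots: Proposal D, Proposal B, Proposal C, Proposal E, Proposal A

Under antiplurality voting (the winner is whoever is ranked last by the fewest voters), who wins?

Proposal C

Last-place votes: Proposal A 4, Proposal B 4, Proposal C 0, Proposal D 4, Proposal E 8.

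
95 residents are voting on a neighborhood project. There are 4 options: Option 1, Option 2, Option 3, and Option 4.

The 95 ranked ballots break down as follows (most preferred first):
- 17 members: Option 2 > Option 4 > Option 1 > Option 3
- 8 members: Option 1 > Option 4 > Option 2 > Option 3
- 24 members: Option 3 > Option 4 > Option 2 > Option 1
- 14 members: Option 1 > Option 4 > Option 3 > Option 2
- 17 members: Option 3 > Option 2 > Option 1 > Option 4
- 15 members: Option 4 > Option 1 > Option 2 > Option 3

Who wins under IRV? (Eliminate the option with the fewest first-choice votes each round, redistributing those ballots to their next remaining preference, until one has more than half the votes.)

Option 1

Round 1: Option 1 22, Option 2 17, Option 3 41, Option 4 15. Option 4 eliminated.
Round 2: Option 1 37, Option 2 17, Option 3 41. Option 2 eliminated.
Round 3: Option 1 54, Option 3 41. Option 1 has a majority (≥48).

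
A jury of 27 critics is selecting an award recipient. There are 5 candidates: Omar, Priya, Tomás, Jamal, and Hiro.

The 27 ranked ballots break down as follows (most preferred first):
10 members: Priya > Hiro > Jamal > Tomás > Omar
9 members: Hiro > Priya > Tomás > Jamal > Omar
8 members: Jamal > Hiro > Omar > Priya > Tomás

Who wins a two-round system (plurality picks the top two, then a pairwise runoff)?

Round 1 first-place votes: Omar 0, Priya 10, Tomás 0, Jamal 8, Hiro 9. Priya and Hiro advance.
Runoff: Priya is ranked above Hiro on 10 ballots, Hiro above Priya on 17.

Hiro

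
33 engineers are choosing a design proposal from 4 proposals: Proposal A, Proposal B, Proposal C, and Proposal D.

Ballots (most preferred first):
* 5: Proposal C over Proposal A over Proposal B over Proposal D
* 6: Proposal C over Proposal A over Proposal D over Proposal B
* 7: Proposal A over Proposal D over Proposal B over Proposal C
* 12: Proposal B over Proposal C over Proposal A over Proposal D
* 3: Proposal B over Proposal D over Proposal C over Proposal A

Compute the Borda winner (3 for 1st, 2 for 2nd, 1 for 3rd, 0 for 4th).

Proposal A: 5×2 + 6×2 + 7×3 + 12×1 + 3×0 = 55
Proposal B: 5×1 + 6×0 + 7×1 + 12×3 + 3×3 = 57
Proposal C: 5×3 + 6×3 + 7×0 + 12×2 + 3×1 = 60
Proposal D: 5×0 + 6×1 + 7×2 + 12×0 + 3×2 = 26

Proposal C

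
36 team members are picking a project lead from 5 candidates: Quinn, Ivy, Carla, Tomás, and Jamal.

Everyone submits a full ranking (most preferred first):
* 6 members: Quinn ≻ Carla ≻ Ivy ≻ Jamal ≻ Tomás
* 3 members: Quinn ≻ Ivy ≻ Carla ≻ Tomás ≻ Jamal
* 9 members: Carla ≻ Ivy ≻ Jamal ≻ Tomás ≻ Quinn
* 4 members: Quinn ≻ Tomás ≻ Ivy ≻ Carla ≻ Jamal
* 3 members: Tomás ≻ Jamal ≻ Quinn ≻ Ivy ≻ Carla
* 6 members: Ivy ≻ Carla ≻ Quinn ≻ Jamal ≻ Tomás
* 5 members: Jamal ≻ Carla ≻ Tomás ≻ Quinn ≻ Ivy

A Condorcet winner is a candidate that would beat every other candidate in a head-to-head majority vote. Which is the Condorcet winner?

Carla

Carla vs Quinn: 20–16
Carla vs Ivy: 20–16
Carla vs Tomás: 29–7
Carla vs Jamal: 28–8
Carla beats every other candidate.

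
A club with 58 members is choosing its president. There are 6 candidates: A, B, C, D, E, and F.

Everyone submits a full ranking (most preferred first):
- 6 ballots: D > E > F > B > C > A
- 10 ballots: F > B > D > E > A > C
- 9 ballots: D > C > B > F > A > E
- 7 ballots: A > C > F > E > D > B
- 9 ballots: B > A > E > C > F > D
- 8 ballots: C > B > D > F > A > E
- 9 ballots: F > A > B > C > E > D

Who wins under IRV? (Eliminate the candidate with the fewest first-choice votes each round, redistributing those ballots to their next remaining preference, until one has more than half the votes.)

C

Round 1: A 7, B 9, C 8, D 15, E 0, F 19. E eliminated.
Round 2: A 7, B 9, C 8, D 15, F 19. A eliminated.
Round 3: B 9, C 15, D 15, F 19. B eliminated.
Round 4: C 24, D 15, F 19. D eliminated.
Round 5: C 33, F 25. C has a majority (≥30).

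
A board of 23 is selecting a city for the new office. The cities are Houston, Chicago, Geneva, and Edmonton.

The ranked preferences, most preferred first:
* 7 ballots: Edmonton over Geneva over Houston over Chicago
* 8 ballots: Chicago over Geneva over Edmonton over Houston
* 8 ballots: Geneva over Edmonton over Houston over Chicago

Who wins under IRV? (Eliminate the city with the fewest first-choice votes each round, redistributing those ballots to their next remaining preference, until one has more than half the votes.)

Geneva

Round 1: Houston 0, Chicago 8, Geneva 8, Edmonton 7. Houston eliminated.
Round 2: Chicago 8, Geneva 8, Edmonton 7. Edmonton eliminated.
Round 3: Chicago 8, Geneva 15. Geneva has a majority (≥12).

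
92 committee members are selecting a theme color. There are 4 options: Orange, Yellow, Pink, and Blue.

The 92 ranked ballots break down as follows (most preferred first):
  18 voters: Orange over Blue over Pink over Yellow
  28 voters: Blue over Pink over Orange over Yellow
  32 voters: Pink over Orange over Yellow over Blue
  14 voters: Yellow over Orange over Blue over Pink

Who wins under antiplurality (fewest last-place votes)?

Last-place votes: Orange 0, Yellow 46, Pink 14, Blue 32.

Orange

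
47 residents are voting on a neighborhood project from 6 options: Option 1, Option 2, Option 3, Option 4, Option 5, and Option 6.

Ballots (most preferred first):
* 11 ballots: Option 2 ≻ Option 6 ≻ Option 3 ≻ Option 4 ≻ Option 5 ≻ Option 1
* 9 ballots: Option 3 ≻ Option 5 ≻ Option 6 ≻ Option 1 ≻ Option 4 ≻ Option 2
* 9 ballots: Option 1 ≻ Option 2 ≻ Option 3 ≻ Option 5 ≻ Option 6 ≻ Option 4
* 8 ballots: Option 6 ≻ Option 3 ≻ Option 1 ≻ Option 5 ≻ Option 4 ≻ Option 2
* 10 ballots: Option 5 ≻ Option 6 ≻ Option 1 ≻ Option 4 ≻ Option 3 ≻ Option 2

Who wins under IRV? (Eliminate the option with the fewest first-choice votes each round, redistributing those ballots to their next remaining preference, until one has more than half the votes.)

Round 1: Option 1 9, Option 2 11, Option 3 9, Option 4 0, Option 5 10, Option 6 8. Option 4 eliminated.
Round 2: Option 1 9, Option 2 11, Option 3 9, Option 5 10, Option 6 8. Option 6 eliminated.
Round 3: Option 1 9, Option 2 11, Option 3 17, Option 5 10. Option 1 eliminated.
Round 4: Option 2 20, Option 3 17, Option 5 10. Option 5 eliminated.
Round 5: Option 2 20, Option 3 27. Option 3 has a majority (≥24).

Option 3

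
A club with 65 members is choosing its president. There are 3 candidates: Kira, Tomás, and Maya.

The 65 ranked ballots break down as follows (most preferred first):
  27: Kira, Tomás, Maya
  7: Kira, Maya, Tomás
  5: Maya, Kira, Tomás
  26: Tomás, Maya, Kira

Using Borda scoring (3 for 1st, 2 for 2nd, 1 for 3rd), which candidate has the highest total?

Tomás

Kira: 27×3 + 7×3 + 5×2 + 26×1 = 138
Tomás: 27×2 + 7×1 + 5×1 + 26×3 = 144
Maya: 27×1 + 7×2 + 5×3 + 26×2 = 108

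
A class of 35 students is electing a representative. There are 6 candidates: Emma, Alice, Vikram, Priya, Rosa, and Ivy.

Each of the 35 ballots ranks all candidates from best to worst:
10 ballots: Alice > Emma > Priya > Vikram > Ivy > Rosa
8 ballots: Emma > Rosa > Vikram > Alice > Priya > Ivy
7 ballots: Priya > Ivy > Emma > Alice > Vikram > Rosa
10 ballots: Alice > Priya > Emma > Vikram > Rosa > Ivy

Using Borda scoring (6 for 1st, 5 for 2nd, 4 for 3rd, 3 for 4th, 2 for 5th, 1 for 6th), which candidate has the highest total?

Emma: 10×5 + 8×6 + 7×4 + 10×4 = 166
Alice: 10×6 + 8×3 + 7×3 + 10×6 = 165
Vikram: 10×3 + 8×4 + 7×2 + 10×3 = 106
Priya: 10×4 + 8×2 + 7×6 + 10×5 = 148
Rosa: 10×1 + 8×5 + 7×1 + 10×2 = 77
Ivy: 10×2 + 8×1 + 7×5 + 10×1 = 73

Emma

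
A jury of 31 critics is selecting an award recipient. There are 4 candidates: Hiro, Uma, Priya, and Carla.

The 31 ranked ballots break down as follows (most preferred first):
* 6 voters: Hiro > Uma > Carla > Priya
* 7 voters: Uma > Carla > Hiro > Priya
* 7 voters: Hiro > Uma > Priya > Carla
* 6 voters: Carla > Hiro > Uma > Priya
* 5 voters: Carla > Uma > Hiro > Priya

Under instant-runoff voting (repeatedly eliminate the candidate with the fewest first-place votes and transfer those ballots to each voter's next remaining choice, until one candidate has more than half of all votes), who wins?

Round 1: Hiro 13, Uma 7, Priya 0, Carla 11. Priya eliminated.
Round 2: Hiro 13, Uma 7, Carla 11. Uma eliminated.
Round 3: Hiro 13, Carla 18. Carla has a majority (≥16).

Carla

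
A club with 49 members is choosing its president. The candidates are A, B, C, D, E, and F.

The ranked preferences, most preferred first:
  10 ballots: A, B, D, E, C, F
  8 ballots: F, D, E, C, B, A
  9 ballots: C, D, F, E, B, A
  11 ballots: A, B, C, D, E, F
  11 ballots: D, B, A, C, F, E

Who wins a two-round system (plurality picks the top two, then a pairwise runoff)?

Round 1 first-place votes: A 21, B 0, C 9, D 11, E 0, F 8. A and D advance.
Runoff: A is ranked above D on 21 ballots, D above A on 28.

D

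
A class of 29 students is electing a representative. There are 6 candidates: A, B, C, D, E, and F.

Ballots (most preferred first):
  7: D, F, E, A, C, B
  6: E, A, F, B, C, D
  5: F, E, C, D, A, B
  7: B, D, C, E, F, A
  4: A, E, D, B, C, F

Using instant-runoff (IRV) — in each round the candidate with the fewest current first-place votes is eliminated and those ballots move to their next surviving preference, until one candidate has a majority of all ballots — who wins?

E

Round 1: A 4, B 7, C 0, D 7, E 6, F 5. C eliminated.
Round 2: A 4, B 7, D 7, E 6, F 5. A eliminated.
Round 3: B 7, D 7, E 10, F 5. F eliminated.
Round 4: B 7, D 7, E 15. E has a majority (≥15).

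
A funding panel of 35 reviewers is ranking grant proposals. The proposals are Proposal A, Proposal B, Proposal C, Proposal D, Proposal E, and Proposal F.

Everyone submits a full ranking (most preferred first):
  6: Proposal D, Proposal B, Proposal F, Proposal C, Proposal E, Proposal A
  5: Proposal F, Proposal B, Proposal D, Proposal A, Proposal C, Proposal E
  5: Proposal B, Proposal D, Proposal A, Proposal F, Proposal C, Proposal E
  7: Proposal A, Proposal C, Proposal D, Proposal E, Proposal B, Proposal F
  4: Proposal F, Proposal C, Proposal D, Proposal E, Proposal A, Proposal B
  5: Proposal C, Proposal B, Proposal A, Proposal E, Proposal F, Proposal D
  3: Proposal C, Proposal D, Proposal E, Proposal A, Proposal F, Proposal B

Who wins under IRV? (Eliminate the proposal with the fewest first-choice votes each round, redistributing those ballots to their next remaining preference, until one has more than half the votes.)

Proposal C

Round 1: Proposal A 7, Proposal B 5, Proposal C 8, Proposal D 6, Proposal E 0, Proposal F 9. Proposal E eliminated.
Round 2: Proposal A 7, Proposal B 5, Proposal C 8, Proposal D 6, Proposal F 9. Proposal B eliminated.
Round 3: Proposal A 7, Proposal C 8, Proposal D 11, Proposal F 9. Proposal A eliminated.
Round 4: Proposal C 15, Proposal D 11, Proposal F 9. Proposal F eliminated.
Round 5: Proposal C 19, Proposal D 16. Proposal C has a majority (≥18).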